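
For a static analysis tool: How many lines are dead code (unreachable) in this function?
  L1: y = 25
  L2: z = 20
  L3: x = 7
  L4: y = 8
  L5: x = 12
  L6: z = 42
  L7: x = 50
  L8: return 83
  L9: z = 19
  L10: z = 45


Analyzing control flow:
  L1: reachable (before return)
  L2: reachable (before return)
  L3: reachable (before return)
  L4: reachable (before return)
  L5: reachable (before return)
  L6: reachable (before return)
  L7: reachable (before return)
  L8: reachable (return statement)
  L9: DEAD (after return at L8)
  L10: DEAD (after return at L8)
Return at L8, total lines = 10
Dead lines: L9 through L10
Count: 2

2


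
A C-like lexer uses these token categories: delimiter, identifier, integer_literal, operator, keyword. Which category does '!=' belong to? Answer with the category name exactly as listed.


Token: '!='
Checking categories:
  identifier: no
  integer_literal: no
  operator: YES
  keyword: no
  delimiter: no
Category: operator

operator


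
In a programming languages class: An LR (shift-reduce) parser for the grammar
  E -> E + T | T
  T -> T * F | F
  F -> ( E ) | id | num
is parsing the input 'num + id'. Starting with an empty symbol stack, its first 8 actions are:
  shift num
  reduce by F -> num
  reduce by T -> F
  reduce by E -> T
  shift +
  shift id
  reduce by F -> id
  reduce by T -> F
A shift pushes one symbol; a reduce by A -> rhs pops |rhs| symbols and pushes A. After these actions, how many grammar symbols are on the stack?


Tracking the symbol stack through each action:
  Action 1: shift 'num' : push -> stack = [num] (size 1)
  Action 2: reduce by F -> num : pop 1, push F -> stack = [F] (size 1)
  Action 3: reduce by T -> F : pop 1, push T -> stack = [T] (size 1)
  Action 4: reduce by E -> T : pop 1, push E -> stack = [E] (size 1)
  Action 5: shift '+' : push -> stack = [E, +] (size 2)
  Action 6: shift 'id' : push -> stack = [E, +, id] (size 3)
  Action 7: reduce by F -> id : pop 1, push F -> stack = [E, +, F] (size 3)
  Action 8: reduce by T -> F : pop 1, push T -> stack = [E, +, T] (size 3)
Final stack size: 3

3


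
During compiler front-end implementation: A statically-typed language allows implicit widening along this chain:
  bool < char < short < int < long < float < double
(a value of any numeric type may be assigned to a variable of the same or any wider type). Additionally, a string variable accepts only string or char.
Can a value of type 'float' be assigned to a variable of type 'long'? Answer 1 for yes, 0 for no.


Target variable type: long
Source value type: float
Numeric ranks: float=5, long=4
Widening allowed iff rank(source) <= rank(target): 5 <= 4? No
Result: 0

0


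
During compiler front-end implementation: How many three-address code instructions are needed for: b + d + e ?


Expression: b + d + e
Generating three-address code (respecting * over +/- precedence):
  Instruction 1: t1 = b + d
  Instruction 2: t2 = t1 + e
Total instructions: 2

2


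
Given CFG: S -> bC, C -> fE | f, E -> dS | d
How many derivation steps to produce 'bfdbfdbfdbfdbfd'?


Grammar: S -> bC, C -> fE | f, E -> dS | d
Deriving 'bfdbfdbfdbfdbfd':
Step 1: S -> bC => bC
Step 2: C -> fE => bfE
Step 3: E -> dS => bfdS
Step 4: S -> bC => bfdbC
Step 5: C -> fE => bfdbfE
Step 6: E -> dS => bfdbfdS
Step 7: S -> bC => bfdbfdbC
Step 8: C -> fE => bfdbfdbfE
Step 9: E -> dS => bfdbfdbfdS
Step 10: S -> bC => bfdbfdbfdbC
Step 11: C -> fE => bfdbfdbfdbfE
Step 12: E -> dS => bfdbfdbfdbfdS
Step 13: S -> bC => bfdbfdbfdbfdbC
Step 14: C -> fE => bfdbfdbfdbfdbfE
Step 15: E -> d => bfdbfdbfdbfdbfd
Total derivation steps: 15

15


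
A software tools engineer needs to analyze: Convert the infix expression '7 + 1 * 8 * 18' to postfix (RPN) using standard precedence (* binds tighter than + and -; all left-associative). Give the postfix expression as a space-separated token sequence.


Applying the shunting-yard algorithm:
  Operand 7 -> output
  Push '+' onto operator stack -> op-stack: [+]
  Operand 1 -> output
  Push '*' onto operator stack -> op-stack: [+, *]
  Operand 8 -> output
  See '*' (prec 2); top '*' (prec 2) >= it -> pop '*' to output
  Push '*' onto operator stack -> op-stack: [+, *]
  Operand 18 -> output
  End of input: pop '*' to output
  End of input: pop '+' to output
Postfix result: 7 1 8 * 18 * +

7 1 8 * 18 * +


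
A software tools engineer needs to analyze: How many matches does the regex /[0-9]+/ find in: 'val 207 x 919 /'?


Pattern: /[0-9]+/ (int literals)
Input: 'val 207 x 919 /'
Scanning for matches:
  Match 1: '207'
  Match 2: '919'
Total matches: 2

2


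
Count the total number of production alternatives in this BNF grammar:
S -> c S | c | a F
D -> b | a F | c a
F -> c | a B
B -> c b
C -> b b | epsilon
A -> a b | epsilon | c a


Counting alternatives per rule:
  S: 3 alternative(s)
  D: 3 alternative(s)
  F: 2 alternative(s)
  B: 1 alternative(s)
  C: 2 alternative(s)
  A: 3 alternative(s)
Sum: 3 + 3 + 2 + 1 + 2 + 3 = 14

14


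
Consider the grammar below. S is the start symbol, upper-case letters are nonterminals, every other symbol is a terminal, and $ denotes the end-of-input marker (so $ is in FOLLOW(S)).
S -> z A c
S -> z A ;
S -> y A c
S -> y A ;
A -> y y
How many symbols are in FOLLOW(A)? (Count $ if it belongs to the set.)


S is the start symbol and does not occur in any rule body, so FOLLOW(S) = {$}.
Examining every occurrence of A in a rule body:
  S -> z A c : A is followed by terminal 'c' -> add 'c'
  S -> z A ; : A is followed by terminal ';' -> add ';'
  S -> y A c : A is followed by terminal 'c' -> add 'c' (already in the set)
  S -> y A ; : A is followed by terminal ';' -> add ';' (already in the set)
  A -> y y : A does not occur in the body -> contributes nothing
FOLLOW(A) = {;, c}
Count: 2

2


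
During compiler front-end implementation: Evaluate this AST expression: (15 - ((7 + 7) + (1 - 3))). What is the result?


Expression: (15 - ((7 + 7) + (1 - 3)))
Evaluating step by step:
  7 + 7 = 14
  1 - 3 = -2
  14 + -2 = 12
  15 - 12 = 3
Result: 3

3


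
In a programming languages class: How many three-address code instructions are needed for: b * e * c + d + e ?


Expression: b * e * c + d + e
Generating three-address code (respecting * over +/- precedence):
  Instruction 1: t1 = b * e
  Instruction 2: t2 = t1 * c
  Instruction 3: t3 = t2 + d
  Instruction 4: t4 = t3 + e
Total instructions: 4

4


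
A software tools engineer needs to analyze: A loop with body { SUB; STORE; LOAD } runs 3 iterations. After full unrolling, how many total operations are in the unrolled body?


Loop body operations: SUB, STORE, LOAD (3 ops per iteration)
Unrolling 3 iterations:
  Iteration 1: SUB, STORE, LOAD (3 ops)
  Iteration 2: SUB, STORE, LOAD (3 ops)
  Iteration 3: SUB, STORE, LOAD (3 ops)
Total: 3 iterations * 3 ops/iter = 9 operations

9


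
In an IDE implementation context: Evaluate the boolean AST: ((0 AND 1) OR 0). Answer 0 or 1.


Step 1: Evaluate inner node
  0 AND 1 = 0
Step 2: Evaluate root node
  0 OR 0 = 0

0


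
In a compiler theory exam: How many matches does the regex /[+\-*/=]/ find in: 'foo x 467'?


Pattern: /[+\-*/=]/ (operators)
Input: 'foo x 467'
Scanning for matches:
Total matches: 0

0


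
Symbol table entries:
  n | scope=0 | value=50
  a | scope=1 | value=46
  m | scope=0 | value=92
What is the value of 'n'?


Searching symbol table for 'n':
  n | scope=0 | value=50 <- MATCH
  a | scope=1 | value=46
  m | scope=0 | value=92
Found 'n' at scope 0 with value 50

50


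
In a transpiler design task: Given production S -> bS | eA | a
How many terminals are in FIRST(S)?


Production: S -> bS | eA | a
Examining each alternative for leading terminals:
  S -> bS : first terminal = 'b'
  S -> eA : first terminal = 'e'
  S -> a : first terminal = 'a'
FIRST(S) = {a, b, e}
Count: 3

3


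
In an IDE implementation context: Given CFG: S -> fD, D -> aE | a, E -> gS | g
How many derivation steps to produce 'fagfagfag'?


Grammar: S -> fD, D -> aE | a, E -> gS | g
Deriving 'fagfagfag':
Step 1: S -> fD => fD
Step 2: D -> aE => faE
Step 3: E -> gS => fagS
Step 4: S -> fD => fagfD
Step 5: D -> aE => fagfaE
Step 6: E -> gS => fagfagS
Step 7: S -> fD => fagfagfD
Step 8: D -> aE => fagfagfaE
Step 9: E -> g => fagfagfag
Total derivation steps: 9

9


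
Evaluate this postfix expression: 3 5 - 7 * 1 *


Processing tokens left to right:
Push 3, Push 5
Pop 3 and 5, compute 3 - 5 = -2, push -2
Push 7
Pop -2 and 7, compute -2 * 7 = -14, push -14
Push 1
Pop -14 and 1, compute -14 * 1 = -14, push -14
Stack result: -14

-14


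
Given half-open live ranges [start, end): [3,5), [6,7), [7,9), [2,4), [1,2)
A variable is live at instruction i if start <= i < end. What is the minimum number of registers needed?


Live ranges:
  Var0: [3, 5)
  Var1: [6, 7)
  Var2: [7, 9)
  Var3: [2, 4)
  Var4: [1, 2)
Sweep-line events (position, delta, active):
  pos=1 start -> active=1
  pos=2 end -> active=0
  pos=2 start -> active=1
  pos=3 start -> active=2
  pos=4 end -> active=1
  pos=5 end -> active=0
  pos=6 start -> active=1
  pos=7 end -> active=0
  pos=7 start -> active=1
  pos=9 end -> active=0
Maximum simultaneous active: 2
Minimum registers needed: 2

2


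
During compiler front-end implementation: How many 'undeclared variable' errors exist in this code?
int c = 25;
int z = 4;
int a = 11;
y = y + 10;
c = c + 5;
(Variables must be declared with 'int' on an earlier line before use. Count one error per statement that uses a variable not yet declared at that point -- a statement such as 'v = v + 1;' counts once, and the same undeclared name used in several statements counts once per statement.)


Scanning code line by line:
  Line 1: declare 'c' -> declared = ['c']
  Line 2: declare 'z' -> declared = ['c', 'z']
  Line 3: declare 'a' -> declared = ['a', 'c', 'z']
  Line 4: use 'y' -> ERROR (undeclared)
  Line 5: use 'c' -> OK (declared)
Total undeclared variable errors: 1

1


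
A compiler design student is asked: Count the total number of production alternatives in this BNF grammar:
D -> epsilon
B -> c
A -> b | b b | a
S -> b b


Counting alternatives per rule:
  D: 1 alternative(s)
  B: 1 alternative(s)
  A: 3 alternative(s)
  S: 1 alternative(s)
Sum: 1 + 1 + 3 + 1 = 6

6


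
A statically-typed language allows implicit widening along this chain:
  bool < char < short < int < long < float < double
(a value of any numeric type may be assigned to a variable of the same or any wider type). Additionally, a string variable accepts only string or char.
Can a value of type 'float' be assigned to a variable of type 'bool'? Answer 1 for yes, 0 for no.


Target variable type: bool
Source value type: float
Numeric ranks: float=5, bool=0
Widening allowed iff rank(source) <= rank(target): 5 <= 0? No
Result: 0

0


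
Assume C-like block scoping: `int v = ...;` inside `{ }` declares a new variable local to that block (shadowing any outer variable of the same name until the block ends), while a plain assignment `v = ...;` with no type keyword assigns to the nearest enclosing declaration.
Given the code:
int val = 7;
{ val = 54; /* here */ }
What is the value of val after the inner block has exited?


Analyzing scoping rules:
Outer scope: declares val = 7
Inner block: 'val = 54;' has no type keyword, so it is an assignment to the outer val (no shadowing)
The assignment changed the outer variable itself, so the new value persists after the block -> 54
Result: 54

54


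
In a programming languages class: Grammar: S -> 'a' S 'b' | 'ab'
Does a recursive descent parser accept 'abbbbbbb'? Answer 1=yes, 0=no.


Grammar accepts strings of the form a^n b^n (n >= 1)
Word: 'abbbbbbb'
Counting: 1 a's and 7 b's
Check: 1 == 7? No
Mismatch: a-count != b-count
Rejected

0


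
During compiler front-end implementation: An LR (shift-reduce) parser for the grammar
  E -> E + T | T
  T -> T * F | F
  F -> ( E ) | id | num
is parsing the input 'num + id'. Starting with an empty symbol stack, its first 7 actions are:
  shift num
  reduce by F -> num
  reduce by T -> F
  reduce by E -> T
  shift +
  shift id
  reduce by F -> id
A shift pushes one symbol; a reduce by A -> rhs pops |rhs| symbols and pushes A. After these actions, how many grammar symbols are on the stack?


Tracking the symbol stack through each action:
  Action 1: shift 'num' : push -> stack = [num] (size 1)
  Action 2: reduce by F -> num : pop 1, push F -> stack = [F] (size 1)
  Action 3: reduce by T -> F : pop 1, push T -> stack = [T] (size 1)
  Action 4: reduce by E -> T : pop 1, push E -> stack = [E] (size 1)
  Action 5: shift '+' : push -> stack = [E, +] (size 2)
  Action 6: shift 'id' : push -> stack = [E, +, id] (size 3)
  Action 7: reduce by F -> id : pop 1, push F -> stack = [E, +, F] (size 3)
Final stack size: 3

3


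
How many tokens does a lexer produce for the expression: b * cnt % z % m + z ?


Scanning 'b * cnt % z % m + z'
Token 1: 'b' -> identifier
Token 2: '*' -> operator
Token 3: 'cnt' -> identifier
Token 4: '%' -> operator
Token 5: 'z' -> identifier
Token 6: '%' -> operator
Token 7: 'm' -> identifier
Token 8: '+' -> operator
Token 9: 'z' -> identifier
Total tokens: 9

9


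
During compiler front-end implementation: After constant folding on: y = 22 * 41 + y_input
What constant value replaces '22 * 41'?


Identifying constant sub-expression:
  Original: y = 22 * 41 + y_input
  22 and 41 are both compile-time constants
  Evaluating: 22 * 41 = 902
  After folding: y = 902 + y_input

902


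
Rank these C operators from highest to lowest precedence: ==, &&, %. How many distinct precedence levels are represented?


Looking up precedence for each operator:
  == -> precedence 3
  && -> precedence 2
  % -> precedence 6
Sorted highest to lowest: %, ==, &&
Distinct precedence values: [6, 3, 2]
Number of distinct levels: 3

3


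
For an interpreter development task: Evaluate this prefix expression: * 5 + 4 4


Parsing prefix expression: * 5 + 4 4
Step 1: Innermost operation '+ 4 4'
  4 + 4 = 8
Step 2: Outer operation '* 5 [8]'
  5 * 8 = 40

40


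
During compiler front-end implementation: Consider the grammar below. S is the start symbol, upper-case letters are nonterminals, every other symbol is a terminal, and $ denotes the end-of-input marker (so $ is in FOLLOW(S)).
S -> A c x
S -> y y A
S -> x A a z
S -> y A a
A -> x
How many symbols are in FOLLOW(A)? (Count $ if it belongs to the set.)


S is the start symbol and does not occur in any rule body, so FOLLOW(S) = {$}.
Examining every occurrence of A in a rule body:
  S -> A c x : A is followed by terminal 'c' -> add 'c'
  S -> y y A : A is at the right end -> add FOLLOW(S) = {$}
  S -> x A a z : A is followed by terminal 'a' -> add 'a'
  S -> y A a : A is followed by terminal 'a' -> add 'a' (already in the set)
  A -> x : A does not occur in the body -> contributes nothing
FOLLOW(A) = {a, c, $}
Count: 3

3


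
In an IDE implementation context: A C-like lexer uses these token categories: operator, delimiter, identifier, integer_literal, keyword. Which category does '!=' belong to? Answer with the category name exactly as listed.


Token: '!='
Checking categories:
  identifier: no
  integer_literal: no
  operator: YES
  keyword: no
  delimiter: no
Category: operator

operator


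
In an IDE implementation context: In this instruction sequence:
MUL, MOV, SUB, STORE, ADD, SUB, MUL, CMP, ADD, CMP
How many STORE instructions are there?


Scanning instruction sequence for STORE:
  Position 1: MUL
  Position 2: MOV
  Position 3: SUB
  Position 4: STORE <- MATCH
  Position 5: ADD
  Position 6: SUB
  Position 7: MUL
  Position 8: CMP
  Position 9: ADD
  Position 10: CMP
Matches at positions: [4]
Total STORE count: 1

1


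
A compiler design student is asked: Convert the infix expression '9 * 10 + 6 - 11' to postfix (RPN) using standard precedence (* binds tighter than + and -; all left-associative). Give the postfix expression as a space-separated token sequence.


Applying the shunting-yard algorithm:
  Operand 9 -> output
  Push '*' onto operator stack -> op-stack: [*]
  Operand 10 -> output
  See '+' (prec 1); top '*' (prec 2) >= it -> pop '*' to output
  Push '+' onto operator stack -> op-stack: [+]
  Operand 6 -> output
  See '-' (prec 1); top '+' (prec 1) >= it -> pop '+' to output
  Push '-' onto operator stack -> op-stack: [-]
  Operand 11 -> output
  End of input: pop '-' to output
Postfix result: 9 10 * 6 + 11 -

9 10 * 6 + 11 -


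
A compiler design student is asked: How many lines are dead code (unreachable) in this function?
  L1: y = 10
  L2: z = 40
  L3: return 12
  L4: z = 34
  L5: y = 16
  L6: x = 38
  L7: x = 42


Analyzing control flow:
  L1: reachable (before return)
  L2: reachable (before return)
  L3: reachable (return statement)
  L4: DEAD (after return at L3)
  L5: DEAD (after return at L3)
  L6: DEAD (after return at L3)
  L7: DEAD (after return at L3)
Return at L3, total lines = 7
Dead lines: L4 through L7
Count: 4

4


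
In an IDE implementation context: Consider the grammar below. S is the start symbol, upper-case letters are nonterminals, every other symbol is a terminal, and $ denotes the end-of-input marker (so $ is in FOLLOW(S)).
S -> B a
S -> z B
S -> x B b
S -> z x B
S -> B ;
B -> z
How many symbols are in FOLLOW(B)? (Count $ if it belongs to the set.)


S is the start symbol and does not occur in any rule body, so FOLLOW(S) = {$}.
Examining every occurrence of B in a rule body:
  S -> B a : B is followed by terminal 'a' -> add 'a'
  S -> z B : B is at the right end -> add FOLLOW(S) = {$}
  S -> x B b : B is followed by terminal 'b' -> add 'b'
  S -> z x B : B is at the right end -> add FOLLOW(S) = {$} (already in the set)
  S -> B ; : B is followed by terminal ';' -> add ';'
  B -> z : B does not occur in the body -> contributes nothing
FOLLOW(B) = {;, a, b, $}
Count: 4

4


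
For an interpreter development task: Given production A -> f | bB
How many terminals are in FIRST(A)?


Production: A -> f | bB
Examining each alternative for leading terminals:
  A -> f : first terminal = 'f'
  A -> bB : first terminal = 'b'
FIRST(A) = {b, f}
Count: 2

2


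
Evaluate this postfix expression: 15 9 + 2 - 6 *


Processing tokens left to right:
Push 15, Push 9
Pop 15 and 9, compute 15 + 9 = 24, push 24
Push 2
Pop 24 and 2, compute 24 - 2 = 22, push 22
Push 6
Pop 22 and 6, compute 22 * 6 = 132, push 132
Stack result: 132

132


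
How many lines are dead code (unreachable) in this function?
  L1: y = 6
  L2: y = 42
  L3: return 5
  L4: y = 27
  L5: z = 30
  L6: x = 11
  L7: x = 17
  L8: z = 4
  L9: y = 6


Analyzing control flow:
  L1: reachable (before return)
  L2: reachable (before return)
  L3: reachable (return statement)
  L4: DEAD (after return at L3)
  L5: DEAD (after return at L3)
  L6: DEAD (after return at L3)
  L7: DEAD (after return at L3)
  L8: DEAD (after return at L3)
  L9: DEAD (after return at L3)
Return at L3, total lines = 9
Dead lines: L4 through L9
Count: 6

6


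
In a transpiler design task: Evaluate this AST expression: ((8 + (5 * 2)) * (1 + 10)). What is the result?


Expression: ((8 + (5 * 2)) * (1 + 10))
Evaluating step by step:
  5 * 2 = 10
  8 + 10 = 18
  1 + 10 = 11
  18 * 11 = 198
Result: 198

198


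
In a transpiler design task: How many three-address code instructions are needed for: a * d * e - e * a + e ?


Expression: a * d * e - e * a + e
Generating three-address code (respecting * over +/- precedence):
  Instruction 1: t1 = a * d
  Instruction 2: t2 = t1 * e
  Instruction 3: t3 = e * a
  Instruction 4: t4 = t2 - t3
  Instruction 5: t5 = t4 + e
Total instructions: 5

5


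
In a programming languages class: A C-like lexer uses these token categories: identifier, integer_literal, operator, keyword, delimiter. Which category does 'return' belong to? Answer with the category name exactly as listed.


Token: 'return'
Checking categories:
  identifier: no
  integer_literal: no
  operator: no
  keyword: YES
  delimiter: no
Category: keyword

keyword


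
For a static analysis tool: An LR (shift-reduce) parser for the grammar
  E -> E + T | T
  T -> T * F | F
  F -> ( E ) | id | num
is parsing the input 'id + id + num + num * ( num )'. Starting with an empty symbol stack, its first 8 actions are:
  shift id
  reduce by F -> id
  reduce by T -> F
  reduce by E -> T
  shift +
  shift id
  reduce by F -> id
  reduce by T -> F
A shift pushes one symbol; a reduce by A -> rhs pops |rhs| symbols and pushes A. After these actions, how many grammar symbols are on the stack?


Tracking the symbol stack through each action:
  Action 1: shift 'id' : push -> stack = [id] (size 1)
  Action 2: reduce by F -> id : pop 1, push F -> stack = [F] (size 1)
  Action 3: reduce by T -> F : pop 1, push T -> stack = [T] (size 1)
  Action 4: reduce by E -> T : pop 1, push E -> stack = [E] (size 1)
  Action 5: shift '+' : push -> stack = [E, +] (size 2)
  Action 6: shift 'id' : push -> stack = [E, +, id] (size 3)
  Action 7: reduce by F -> id : pop 1, push F -> stack = [E, +, F] (size 3)
  Action 8: reduce by T -> F : pop 1, push T -> stack = [E, +, T] (size 3)
Final stack size: 3

3


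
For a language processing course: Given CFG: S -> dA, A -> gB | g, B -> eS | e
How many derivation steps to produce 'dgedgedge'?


Grammar: S -> dA, A -> gB | g, B -> eS | e
Deriving 'dgedgedge':
Step 1: S -> dA => dA
Step 2: A -> gB => dgB
Step 3: B -> eS => dgeS
Step 4: S -> dA => dgedA
Step 5: A -> gB => dgedgB
Step 6: B -> eS => dgedgeS
Step 7: S -> dA => dgedgedA
Step 8: A -> gB => dgedgedgB
Step 9: B -> e => dgedgedge
Total derivation steps: 9

9


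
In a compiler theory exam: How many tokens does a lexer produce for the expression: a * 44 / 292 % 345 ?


Scanning 'a * 44 / 292 % 345'
Token 1: 'a' -> identifier
Token 2: '*' -> operator
Token 3: '44' -> integer_literal
Token 4: '/' -> operator
Token 5: '292' -> integer_literal
Token 6: '%' -> operator
Token 7: '345' -> integer_literal
Total tokens: 7

7


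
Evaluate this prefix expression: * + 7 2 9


Parsing prefix expression: * + 7 2 9
Step 1: Innermost operation '+ 7 2'
  7 + 2 = 9
Step 2: Outer operation '* [9] 9'
  9 * 9 = 81

81


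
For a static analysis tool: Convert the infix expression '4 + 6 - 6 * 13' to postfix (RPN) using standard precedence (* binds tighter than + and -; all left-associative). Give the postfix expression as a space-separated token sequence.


Applying the shunting-yard algorithm:
  Operand 4 -> output
  Push '+' onto operator stack -> op-stack: [+]
  Operand 6 -> output
  See '-' (prec 1); top '+' (prec 1) >= it -> pop '+' to output
  Push '-' onto operator stack -> op-stack: [-]
  Operand 6 -> output
  Push '*' onto operator stack -> op-stack: [-, *]
  Operand 13 -> output
  End of input: pop '*' to output
  End of input: pop '-' to output
Postfix result: 4 6 + 6 13 * -

4 6 + 6 13 * -


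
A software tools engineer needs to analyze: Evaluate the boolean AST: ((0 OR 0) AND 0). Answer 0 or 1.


Step 1: Evaluate inner node
  0 OR 0 = 0
Step 2: Evaluate root node
  0 AND 0 = 0

0


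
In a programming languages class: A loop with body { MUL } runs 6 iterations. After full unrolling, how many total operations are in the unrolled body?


Loop body operations: MUL (1 op per iteration)
Unrolling 6 iterations:
  Iteration 1: MUL (1 ops)
  Iteration 2: MUL (1 ops)
  Iteration 3: MUL (1 ops)
  Iteration 4: MUL (1 ops)
  Iteration 5: MUL (1 ops)
  Iteration 6: MUL (1 ops)
Total: 6 iterations * 1 ops/iter = 6 operations

6


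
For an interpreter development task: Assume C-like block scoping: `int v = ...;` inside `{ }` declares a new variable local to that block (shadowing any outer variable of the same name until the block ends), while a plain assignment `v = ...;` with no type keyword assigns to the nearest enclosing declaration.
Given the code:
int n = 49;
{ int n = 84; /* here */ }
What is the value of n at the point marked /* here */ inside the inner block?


Analyzing scoping rules:
Outer scope: declares n = 49
Inner block: 'int n = 84;' declares a NEW n that shadows the outer one
Inside the block the inner declaration is in scope -> 84
Result: 84

84


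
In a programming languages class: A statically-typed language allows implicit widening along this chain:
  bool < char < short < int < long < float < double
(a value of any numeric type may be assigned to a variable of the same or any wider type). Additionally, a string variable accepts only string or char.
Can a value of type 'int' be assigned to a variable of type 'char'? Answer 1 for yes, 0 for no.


Target variable type: char
Source value type: int
Numeric ranks: int=3, char=1
Widening allowed iff rank(source) <= rank(target): 3 <= 1? No
Result: 0

0


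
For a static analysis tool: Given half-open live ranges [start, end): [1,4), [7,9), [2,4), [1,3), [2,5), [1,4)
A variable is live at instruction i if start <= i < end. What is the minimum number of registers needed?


Live ranges:
  Var0: [1, 4)
  Var1: [7, 9)
  Var2: [2, 4)
  Var3: [1, 3)
  Var4: [2, 5)
  Var5: [1, 4)
Sweep-line events (position, delta, active):
  pos=1 start -> active=1
  pos=1 start -> active=2
  pos=1 start -> active=3
  pos=2 start -> active=4
  pos=2 start -> active=5
  pos=3 end -> active=4
  pos=4 end -> active=3
  pos=4 end -> active=2
  pos=4 end -> active=1
  pos=5 end -> active=0
  pos=7 start -> active=1
  pos=9 end -> active=0
Maximum simultaneous active: 5
Minimum registers needed: 5

5


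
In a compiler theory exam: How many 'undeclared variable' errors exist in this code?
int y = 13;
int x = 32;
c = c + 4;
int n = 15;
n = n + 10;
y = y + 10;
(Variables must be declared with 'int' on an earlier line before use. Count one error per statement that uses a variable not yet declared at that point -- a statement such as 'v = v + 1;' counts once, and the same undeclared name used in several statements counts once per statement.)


Scanning code line by line:
  Line 1: declare 'y' -> declared = ['y']
  Line 2: declare 'x' -> declared = ['x', 'y']
  Line 3: use 'c' -> ERROR (undeclared)
  Line 4: declare 'n' -> declared = ['n', 'x', 'y']
  Line 5: use 'n' -> OK (declared)
  Line 6: use 'y' -> OK (declared)
Total undeclared variable errors: 1

1


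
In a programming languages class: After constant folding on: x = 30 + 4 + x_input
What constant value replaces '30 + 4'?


Identifying constant sub-expression:
  Original: x = 30 + 4 + x_input
  30 and 4 are both compile-time constants
  Evaluating: 30 + 4 = 34
  After folding: x = 34 + x_input

34


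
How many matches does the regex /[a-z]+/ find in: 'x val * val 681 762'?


Pattern: /[a-z]+/ (identifiers)
Input: 'x val * val 681 762'
Scanning for matches:
  Match 1: 'x'
  Match 2: 'val'
  Match 3: 'val'
Total matches: 3

3


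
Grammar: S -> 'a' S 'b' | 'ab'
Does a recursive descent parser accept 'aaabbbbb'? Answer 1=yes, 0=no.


Grammar accepts strings of the form a^n b^n (n >= 1)
Word: 'aaabbbbb'
Counting: 3 a's and 5 b's
Check: 3 == 5? No
Mismatch: a-count != b-count
Rejected

0


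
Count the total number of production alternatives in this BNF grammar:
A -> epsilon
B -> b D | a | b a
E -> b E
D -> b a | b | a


Counting alternatives per rule:
  A: 1 alternative(s)
  B: 3 alternative(s)
  E: 1 alternative(s)
  D: 3 alternative(s)
Sum: 1 + 3 + 1 + 3 = 8

8


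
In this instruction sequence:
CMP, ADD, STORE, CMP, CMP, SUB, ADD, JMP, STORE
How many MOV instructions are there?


Scanning instruction sequence for MOV:
  Position 1: CMP
  Position 2: ADD
  Position 3: STORE
  Position 4: CMP
  Position 5: CMP
  Position 6: SUB
  Position 7: ADD
  Position 8: JMP
  Position 9: STORE
Matches at positions: []
Total MOV count: 0

0


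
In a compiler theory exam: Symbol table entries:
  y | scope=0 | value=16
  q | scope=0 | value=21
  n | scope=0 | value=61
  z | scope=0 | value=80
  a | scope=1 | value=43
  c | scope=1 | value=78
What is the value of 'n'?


Searching symbol table for 'n':
  y | scope=0 | value=16
  q | scope=0 | value=21
  n | scope=0 | value=61 <- MATCH
  z | scope=0 | value=80
  a | scope=1 | value=43
  c | scope=1 | value=78
Found 'n' at scope 0 with value 61

61


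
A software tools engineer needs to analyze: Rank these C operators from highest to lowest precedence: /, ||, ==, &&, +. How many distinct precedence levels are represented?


Looking up precedence for each operator:
  / -> precedence 6
  || -> precedence 1
  == -> precedence 3
  && -> precedence 2
  + -> precedence 5
Sorted highest to lowest: /, +, ==, &&, ||
Distinct precedence values: [6, 5, 3, 2, 1]
Number of distinct levels: 5

5


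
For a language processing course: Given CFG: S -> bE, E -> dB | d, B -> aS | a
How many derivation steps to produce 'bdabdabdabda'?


Grammar: S -> bE, E -> dB | d, B -> aS | a
Deriving 'bdabdabdabda':
Step 1: S -> bE => bE
Step 2: E -> dB => bdB
Step 3: B -> aS => bdaS
Step 4: S -> bE => bdabE
Step 5: E -> dB => bdabdB
Step 6: B -> aS => bdabdaS
Step 7: S -> bE => bdabdabE
Step 8: E -> dB => bdabdabdB
Step 9: B -> aS => bdabdabdaS
Step 10: S -> bE => bdabdabdabE
Step 11: E -> dB => bdabdabdabdB
Step 12: B -> a => bdabdabdabda
Total derivation steps: 12

12


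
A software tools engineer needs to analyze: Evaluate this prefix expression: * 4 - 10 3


Parsing prefix expression: * 4 - 10 3
Step 1: Innermost operation '- 10 3'
  10 - 3 = 7
Step 2: Outer operation '* 4 [7]'
  4 * 7 = 28

28


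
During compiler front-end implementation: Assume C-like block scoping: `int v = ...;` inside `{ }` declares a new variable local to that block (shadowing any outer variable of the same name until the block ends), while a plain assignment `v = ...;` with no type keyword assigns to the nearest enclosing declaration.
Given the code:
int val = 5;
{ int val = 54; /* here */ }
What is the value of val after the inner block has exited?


Analyzing scoping rules:
Outer scope: declares val = 5
Inner block: 'int val = 54;' declares a NEW val that shadows the outer one
When the block exits the inner val goes out of scope; the outer val was never modified -> 5
Result: 5

5


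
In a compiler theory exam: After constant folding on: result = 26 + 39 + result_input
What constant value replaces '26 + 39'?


Identifying constant sub-expression:
  Original: result = 26 + 39 + result_input
  26 and 39 are both compile-time constants
  Evaluating: 26 + 39 = 65
  After folding: result = 65 + result_input

65


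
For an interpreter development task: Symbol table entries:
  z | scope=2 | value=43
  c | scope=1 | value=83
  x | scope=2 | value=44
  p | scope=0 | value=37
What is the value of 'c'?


Searching symbol table for 'c':
  z | scope=2 | value=43
  c | scope=1 | value=83 <- MATCH
  x | scope=2 | value=44
  p | scope=0 | value=37
Found 'c' at scope 1 with value 83

83


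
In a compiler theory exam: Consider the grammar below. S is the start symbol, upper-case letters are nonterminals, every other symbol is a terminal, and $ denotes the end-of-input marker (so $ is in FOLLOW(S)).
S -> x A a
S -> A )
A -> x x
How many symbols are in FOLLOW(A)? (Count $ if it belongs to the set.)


S is the start symbol and does not occur in any rule body, so FOLLOW(S) = {$}.
Examining every occurrence of A in a rule body:
  S -> x A a : A is followed by terminal 'a' -> add 'a'
  S -> A ) : A is followed by terminal ')' -> add ')'
  A -> x x : A does not occur in the body -> contributes nothing
FOLLOW(A) = {), a}
Count: 2

2


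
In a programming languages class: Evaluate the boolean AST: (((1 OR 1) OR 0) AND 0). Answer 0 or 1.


Step 1: Evaluate inner node
  1 OR 1 = 1
Step 2: Evaluate next node
  1 OR 0 = 1
Step 3: Evaluate root node
  1 AND 0 = 0

0


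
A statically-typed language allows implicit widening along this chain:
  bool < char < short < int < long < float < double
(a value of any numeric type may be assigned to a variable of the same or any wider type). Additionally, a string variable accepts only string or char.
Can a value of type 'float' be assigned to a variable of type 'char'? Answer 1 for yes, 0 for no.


Target variable type: char
Source value type: float
Numeric ranks: float=5, char=1
Widening allowed iff rank(source) <= rank(target): 5 <= 1? No
Result: 0

0


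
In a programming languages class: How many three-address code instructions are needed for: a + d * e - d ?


Expression: a + d * e - d
Generating three-address code (respecting * over +/- precedence):
  Instruction 1: t1 = d * e
  Instruction 2: t2 = a + t1
  Instruction 3: t3 = t2 - d
Total instructions: 3

3


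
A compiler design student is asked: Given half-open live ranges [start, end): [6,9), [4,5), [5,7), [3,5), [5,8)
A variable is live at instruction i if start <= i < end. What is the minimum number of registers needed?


Live ranges:
  Var0: [6, 9)
  Var1: [4, 5)
  Var2: [5, 7)
  Var3: [3, 5)
  Var4: [5, 8)
Sweep-line events (position, delta, active):
  pos=3 start -> active=1
  pos=4 start -> active=2
  pos=5 end -> active=1
  pos=5 end -> active=0
  pos=5 start -> active=1
  pos=5 start -> active=2
  pos=6 start -> active=3
  pos=7 end -> active=2
  pos=8 end -> active=1
  pos=9 end -> active=0
Maximum simultaneous active: 3
Minimum registers needed: 3

3


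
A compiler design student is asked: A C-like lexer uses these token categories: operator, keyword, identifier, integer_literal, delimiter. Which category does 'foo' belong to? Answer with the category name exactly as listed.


Token: 'foo'
Checking categories:
  identifier: YES
  integer_literal: no
  operator: no
  keyword: no
  delimiter: no
Category: identifier

identifier


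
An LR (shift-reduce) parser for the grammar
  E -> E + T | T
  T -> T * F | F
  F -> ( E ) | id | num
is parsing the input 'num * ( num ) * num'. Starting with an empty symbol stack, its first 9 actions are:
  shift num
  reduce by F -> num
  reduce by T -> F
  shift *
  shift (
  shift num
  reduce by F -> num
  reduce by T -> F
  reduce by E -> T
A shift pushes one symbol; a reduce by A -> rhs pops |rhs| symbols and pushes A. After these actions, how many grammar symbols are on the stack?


Tracking the symbol stack through each action:
  Action 1: shift 'num' : push -> stack = [num] (size 1)
  Action 2: reduce by F -> num : pop 1, push F -> stack = [F] (size 1)
  Action 3: reduce by T -> F : pop 1, push T -> stack = [T] (size 1)
  Action 4: shift '*' : push -> stack = [T, *] (size 2)
  Action 5: shift '(' : push -> stack = [T, *, (] (size 3)
  Action 6: shift 'num' : push -> stack = [T, *, (, num] (size 4)
  Action 7: reduce by F -> num : pop 1, push F -> stack = [T, *, (, F] (size 4)
  Action 8: reduce by T -> F : pop 1, push T -> stack = [T, *, (, T] (size 4)
  Action 9: reduce by E -> T : pop 1, push E -> stack = [T, *, (, E] (size 4)
Final stack size: 4

4


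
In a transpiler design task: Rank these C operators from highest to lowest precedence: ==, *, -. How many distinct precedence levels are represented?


Looking up precedence for each operator:
  == -> precedence 3
  * -> precedence 6
  - -> precedence 5
Sorted highest to lowest: *, -, ==
Distinct precedence values: [6, 5, 3]
Number of distinct levels: 3

3


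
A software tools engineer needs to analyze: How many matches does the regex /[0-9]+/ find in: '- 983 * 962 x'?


Pattern: /[0-9]+/ (int literals)
Input: '- 983 * 962 x'
Scanning for matches:
  Match 1: '983'
  Match 2: '962'
Total matches: 2

2


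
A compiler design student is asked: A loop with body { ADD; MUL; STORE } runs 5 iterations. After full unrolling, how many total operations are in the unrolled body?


Loop body operations: ADD, MUL, STORE (3 ops per iteration)
Unrolling 5 iterations:
  Iteration 1: ADD, MUL, STORE (3 ops)
  Iteration 2: ADD, MUL, STORE (3 ops)
  Iteration 3: ADD, MUL, STORE (3 ops)
  Iteration 4: ADD, MUL, STORE (3 ops)
  Iteration 5: ADD, MUL, STORE (3 ops)
Total: 5 iterations * 3 ops/iter = 15 operations

15


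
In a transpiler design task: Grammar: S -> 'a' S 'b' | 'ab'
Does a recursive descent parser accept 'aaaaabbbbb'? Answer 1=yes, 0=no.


Grammar accepts strings of the form a^n b^n (n >= 1)
Word: 'aaaaabbbbb'
Counting: 5 a's and 5 b's
Check: 5 == 5? Yes
Derivation (S -> aSb applied 4 time(s), then S -> ab): S => aSb => aaSbb => aaaSbbb => aaaaSbbbb => aaaaabbbbb
Accepted

1


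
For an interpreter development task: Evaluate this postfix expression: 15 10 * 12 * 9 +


Processing tokens left to right:
Push 15, Push 10
Pop 15 and 10, compute 15 * 10 = 150, push 150
Push 12
Pop 150 and 12, compute 150 * 12 = 1800, push 1800
Push 9
Pop 1800 and 9, compute 1800 + 9 = 1809, push 1809
Stack result: 1809

1809


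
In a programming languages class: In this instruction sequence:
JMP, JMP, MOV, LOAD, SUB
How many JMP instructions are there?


Scanning instruction sequence for JMP:
  Position 1: JMP <- MATCH
  Position 2: JMP <- MATCH
  Position 3: MOV
  Position 4: LOAD
  Position 5: SUB
Matches at positions: [1, 2]
Total JMP count: 2

2


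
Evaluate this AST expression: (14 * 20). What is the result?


Expression: (14 * 20)
Evaluating step by step:
  14 * 20 = 280
Result: 280

280


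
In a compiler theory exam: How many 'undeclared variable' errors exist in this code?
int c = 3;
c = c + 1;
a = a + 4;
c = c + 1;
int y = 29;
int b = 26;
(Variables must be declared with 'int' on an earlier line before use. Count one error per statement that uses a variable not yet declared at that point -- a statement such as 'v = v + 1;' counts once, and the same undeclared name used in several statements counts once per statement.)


Scanning code line by line:
  Line 1: declare 'c' -> declared = ['c']
  Line 2: use 'c' -> OK (declared)
  Line 3: use 'a' -> ERROR (undeclared)
  Line 4: use 'c' -> OK (declared)
  Line 5: declare 'y' -> declared = ['c', 'y']
  Line 6: declare 'b' -> declared = ['b', 'c', 'y']
Total undeclared variable errors: 1

1


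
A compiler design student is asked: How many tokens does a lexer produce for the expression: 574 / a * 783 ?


Scanning '574 / a * 783'
Token 1: '574' -> integer_literal
Token 2: '/' -> operator
Token 3: 'a' -> identifier
Token 4: '*' -> operator
Token 5: '783' -> integer_literal
Total tokens: 5

5


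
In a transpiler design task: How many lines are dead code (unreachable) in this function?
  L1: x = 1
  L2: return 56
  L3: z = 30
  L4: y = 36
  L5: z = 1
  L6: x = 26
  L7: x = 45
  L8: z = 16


Analyzing control flow:
  L1: reachable (before return)
  L2: reachable (return statement)
  L3: DEAD (after return at L2)
  L4: DEAD (after return at L2)
  L5: DEAD (after return at L2)
  L6: DEAD (after return at L2)
  L7: DEAD (after return at L2)
  L8: DEAD (after return at L2)
Return at L2, total lines = 8
Dead lines: L3 through L8
Count: 6

6


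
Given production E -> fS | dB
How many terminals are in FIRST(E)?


Production: E -> fS | dB
Examining each alternative for leading terminals:
  E -> fS : first terminal = 'f'
  E -> dB : first terminal = 'd'
FIRST(E) = {d, f}
Count: 2

2


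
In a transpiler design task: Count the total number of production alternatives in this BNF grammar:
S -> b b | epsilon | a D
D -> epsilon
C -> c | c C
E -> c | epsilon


Counting alternatives per rule:
  S: 3 alternative(s)
  D: 1 alternative(s)
  C: 2 alternative(s)
  E: 2 alternative(s)
Sum: 3 + 1 + 2 + 2 = 8

8


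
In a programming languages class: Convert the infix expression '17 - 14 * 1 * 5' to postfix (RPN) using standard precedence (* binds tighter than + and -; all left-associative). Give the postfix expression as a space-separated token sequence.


Applying the shunting-yard algorithm:
  Operand 17 -> output
  Push '-' onto operator stack -> op-stack: [-]
  Operand 14 -> output
  Push '*' onto operator stack -> op-stack: [-, *]
  Operand 1 -> output
  See '*' (prec 2); top '*' (prec 2) >= it -> pop '*' to output
  Push '*' onto operator stack -> op-stack: [-, *]
  Operand 5 -> output
  End of input: pop '*' to output
  End of input: pop '-' to output
Postfix result: 17 14 1 * 5 * -

17 14 1 * 5 * -


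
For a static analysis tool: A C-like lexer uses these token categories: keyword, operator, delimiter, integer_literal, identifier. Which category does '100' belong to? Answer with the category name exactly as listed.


Token: '100'
Checking categories:
  identifier: no
  integer_literal: YES
  operator: no
  keyword: no
  delimiter: no
Category: integer_literal

integer_literal
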